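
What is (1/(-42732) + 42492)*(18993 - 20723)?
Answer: -1570639443695/21366 ≈ -7.3511e+7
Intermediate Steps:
(1/(-42732) + 42492)*(18993 - 20723) = (-1/42732 + 42492)*(-1730) = (1815768143/42732)*(-1730) = -1570639443695/21366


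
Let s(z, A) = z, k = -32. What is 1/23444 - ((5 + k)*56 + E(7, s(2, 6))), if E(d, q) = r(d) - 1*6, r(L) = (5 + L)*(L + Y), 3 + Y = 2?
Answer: 33900025/23444 ≈ 1446.0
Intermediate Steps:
Y = -1 (Y = -3 + 2 = -1)
r(L) = (-1 + L)*(5 + L) (r(L) = (5 + L)*(L - 1) = (5 + L)*(-1 + L) = (-1 + L)*(5 + L))
E(d, q) = -11 + d² + 4*d (E(d, q) = (-5 + d² + 4*d) - 1*6 = (-5 + d² + 4*d) - 6 = -11 + d² + 4*d)
1/23444 - ((5 + k)*56 + E(7, s(2, 6))) = 1/23444 - ((5 - 32)*56 + (-11 + 7² + 4*7)) = 1/23444 - (-27*56 + (-11 + 49 + 28)) = 1/23444 - (-1512 + 66) = 1/23444 - 1*(-1446) = 1/23444 + 1446 = 33900025/23444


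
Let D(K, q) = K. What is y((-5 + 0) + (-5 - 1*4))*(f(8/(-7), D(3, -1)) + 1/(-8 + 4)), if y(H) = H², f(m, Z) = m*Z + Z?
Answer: -133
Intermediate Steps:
f(m, Z) = Z + Z*m (f(m, Z) = Z*m + Z = Z + Z*m)
y((-5 + 0) + (-5 - 1*4))*(f(8/(-7), D(3, -1)) + 1/(-8 + 4)) = ((-5 + 0) + (-5 - 1*4))²*(3*(1 + 8/(-7)) + 1/(-8 + 4)) = (-5 + (-5 - 4))²*(3*(1 + 8*(-⅐)) + 1/(-4)) = (-5 - 9)²*(3*(1 - 8/7) - ¼) = (-14)²*(3*(-⅐) - ¼) = 196*(-3/7 - ¼) = 196*(-19/28) = -133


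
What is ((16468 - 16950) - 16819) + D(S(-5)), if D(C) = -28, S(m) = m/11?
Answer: -17329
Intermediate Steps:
S(m) = m/11 (S(m) = m*(1/11) = m/11)
((16468 - 16950) - 16819) + D(S(-5)) = ((16468 - 16950) - 16819) - 28 = (-482 - 16819) - 28 = -17301 - 28 = -17329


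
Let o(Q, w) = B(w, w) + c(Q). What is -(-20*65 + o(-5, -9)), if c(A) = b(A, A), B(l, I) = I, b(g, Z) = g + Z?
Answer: 1319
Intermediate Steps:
b(g, Z) = Z + g
c(A) = 2*A (c(A) = A + A = 2*A)
o(Q, w) = w + 2*Q
-(-20*65 + o(-5, -9)) = -(-20*65 + (-9 + 2*(-5))) = -(-1300 + (-9 - 10)) = -(-1300 - 19) = -1*(-1319) = 1319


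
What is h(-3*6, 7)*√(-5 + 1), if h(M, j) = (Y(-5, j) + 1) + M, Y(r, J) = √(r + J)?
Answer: 2*I*(-17 + √2) ≈ -31.172*I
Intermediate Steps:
Y(r, J) = √(J + r)
h(M, j) = 1 + M + √(-5 + j) (h(M, j) = (√(j - 5) + 1) + M = (√(-5 + j) + 1) + M = (1 + √(-5 + j)) + M = 1 + M + √(-5 + j))
h(-3*6, 7)*√(-5 + 1) = (1 - 3*6 + √(-5 + 7))*√(-5 + 1) = (1 - 18 + √2)*√(-4) = (-17 + √2)*(2*I) = 2*I*(-17 + √2)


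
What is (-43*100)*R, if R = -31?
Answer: 133300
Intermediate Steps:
(-43*100)*R = -43*100*(-31) = -4300*(-31) = 133300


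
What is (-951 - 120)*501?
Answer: -536571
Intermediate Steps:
(-951 - 120)*501 = -1071*501 = -536571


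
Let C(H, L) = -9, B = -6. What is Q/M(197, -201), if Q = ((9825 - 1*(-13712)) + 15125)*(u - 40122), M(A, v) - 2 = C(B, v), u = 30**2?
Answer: 1516400964/7 ≈ 2.1663e+8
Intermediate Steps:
u = 900
M(A, v) = -7 (M(A, v) = 2 - 9 = -7)
Q = -1516400964 (Q = ((9825 - 1*(-13712)) + 15125)*(900 - 40122) = ((9825 + 13712) + 15125)*(-39222) = (23537 + 15125)*(-39222) = 38662*(-39222) = -1516400964)
Q/M(197, -201) = -1516400964/(-7) = -1516400964*(-1/7) = 1516400964/7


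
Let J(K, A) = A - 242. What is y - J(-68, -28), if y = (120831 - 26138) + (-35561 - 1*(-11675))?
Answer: 71077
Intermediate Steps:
J(K, A) = -242 + A
y = 70807 (y = 94693 + (-35561 + 11675) = 94693 - 23886 = 70807)
y - J(-68, -28) = 70807 - (-242 - 28) = 70807 - 1*(-270) = 70807 + 270 = 71077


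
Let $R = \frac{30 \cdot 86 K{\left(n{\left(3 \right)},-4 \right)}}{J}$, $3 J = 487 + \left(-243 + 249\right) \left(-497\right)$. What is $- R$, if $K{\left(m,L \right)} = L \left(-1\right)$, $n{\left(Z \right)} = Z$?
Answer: $\frac{6192}{499} \approx 12.409$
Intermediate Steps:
$K{\left(m,L \right)} = - L$
$J = - \frac{2495}{3}$ ($J = \frac{487 + \left(-243 + 249\right) \left(-497\right)}{3} = \frac{487 + 6 \left(-497\right)}{3} = \frac{487 - 2982}{3} = \frac{1}{3} \left(-2495\right) = - \frac{2495}{3} \approx -831.67$)
$R = - \frac{6192}{499}$ ($R = \frac{30 \cdot 86 \left(\left(-1\right) \left(-4\right)\right)}{- \frac{2495}{3}} = 2580 \cdot 4 \left(- \frac{3}{2495}\right) = 10320 \left(- \frac{3}{2495}\right) = - \frac{6192}{499} \approx -12.409$)
$- R = \left(-1\right) \left(- \frac{6192}{499}\right) = \frac{6192}{499}$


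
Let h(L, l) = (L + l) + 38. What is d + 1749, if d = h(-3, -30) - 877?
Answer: 877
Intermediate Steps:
h(L, l) = 38 + L + l
d = -872 (d = (38 - 3 - 30) - 877 = 5 - 877 = -872)
d + 1749 = -872 + 1749 = 877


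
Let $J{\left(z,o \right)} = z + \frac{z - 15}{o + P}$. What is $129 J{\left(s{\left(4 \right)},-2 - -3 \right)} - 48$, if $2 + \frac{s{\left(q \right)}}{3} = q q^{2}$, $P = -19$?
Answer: $\frac{45441}{2} \approx 22721.0$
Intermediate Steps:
$s{\left(q \right)} = -6 + 3 q^{3}$ ($s{\left(q \right)} = -6 + 3 q q^{2} = -6 + 3 q^{3}$)
$J{\left(z,o \right)} = z + \frac{-15 + z}{-19 + o}$ ($J{\left(z,o \right)} = z + \frac{z - 15}{o - 19} = z + \frac{-15 + z}{-19 + o}$)
$129 J{\left(s{\left(4 \right)},-2 - -3 \right)} - 48 = 129 \frac{-15 - 18 \left(-6 + 3 \cdot 4^{3}\right) + \left(-2 - -3\right) \left(-6 + 3 \cdot 4^{3}\right)}{-19 - -1} - 48 = 129 \frac{-15 - 18 \left(-6 + 3 \cdot 64\right) + \left(-2 + 3\right) \left(-6 + 3 \cdot 64\right)}{-19 + \left(-2 + 3\right)} - 48 = 129 \frac{-15 - 18 \left(-6 + 192\right) + 1 \left(-6 + 192\right)}{-19 + 1} - 48 = 129 \frac{-15 - 3348 + 1 \cdot 186}{-18} - 48 = 129 \left(- \frac{-15 - 3348 + 186}{18}\right) - 48 = 129 \left(\left(- \frac{1}{18}\right) \left(-3177\right)\right) - 48 = 129 \cdot \frac{353}{2} - 48 = \frac{45537}{2} - 48 = \frac{45441}{2}$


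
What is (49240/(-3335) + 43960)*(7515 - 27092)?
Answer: -573830687344/667 ≈ -8.6032e+8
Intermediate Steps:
(49240/(-3335) + 43960)*(7515 - 27092) = (49240*(-1/3335) + 43960)*(-19577) = (-9848/667 + 43960)*(-19577) = (29311472/667)*(-19577) = -573830687344/667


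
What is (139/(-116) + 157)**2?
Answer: 326633329/13456 ≈ 24274.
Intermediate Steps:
(139/(-116) + 157)**2 = (139*(-1/116) + 157)**2 = (-139/116 + 157)**2 = (18073/116)**2 = 326633329/13456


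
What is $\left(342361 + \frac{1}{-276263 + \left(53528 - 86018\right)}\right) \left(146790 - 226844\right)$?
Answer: $- \frac{8462106935794928}{308753} \approx -2.7407 \cdot 10^{10}$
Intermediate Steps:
$\left(342361 + \frac{1}{-276263 + \left(53528 - 86018\right)}\right) \left(146790 - 226844\right) = \left(342361 + \frac{1}{-276263 - 32490}\right) \left(-80054\right) = \left(342361 + \frac{1}{-308753}\right) \left(-80054\right) = \left(342361 - \frac{1}{308753}\right) \left(-80054\right) = \frac{105704985832}{308753} \left(-80054\right) = - \frac{8462106935794928}{308753}$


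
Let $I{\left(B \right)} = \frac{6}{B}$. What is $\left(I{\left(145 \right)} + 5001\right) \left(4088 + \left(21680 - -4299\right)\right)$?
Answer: $\frac{21803115117}{145} \approx 1.5037 \cdot 10^{8}$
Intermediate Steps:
$\left(I{\left(145 \right)} + 5001\right) \left(4088 + \left(21680 - -4299\right)\right) = \left(\frac{6}{145} + 5001\right) \left(4088 + \left(21680 - -4299\right)\right) = \left(6 \cdot \frac{1}{145} + 5001\right) \left(4088 + \left(21680 + 4299\right)\right) = \left(\frac{6}{145} + 5001\right) \left(4088 + 25979\right) = \frac{725151}{145} \cdot 30067 = \frac{21803115117}{145}$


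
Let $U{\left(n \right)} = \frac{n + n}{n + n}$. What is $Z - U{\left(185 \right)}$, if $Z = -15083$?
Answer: $-15084$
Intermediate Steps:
$U{\left(n \right)} = 1$ ($U{\left(n \right)} = \frac{2 n}{2 n} = 2 n \frac{1}{2 n} = 1$)
$Z - U{\left(185 \right)} = -15083 - 1 = -15084$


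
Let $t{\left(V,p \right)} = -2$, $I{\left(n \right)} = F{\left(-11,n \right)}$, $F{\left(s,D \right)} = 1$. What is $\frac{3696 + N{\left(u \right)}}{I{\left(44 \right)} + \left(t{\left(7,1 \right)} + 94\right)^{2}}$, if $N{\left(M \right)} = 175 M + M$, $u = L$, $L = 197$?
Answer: $\frac{38368}{8465} \approx 4.5325$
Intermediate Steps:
$u = 197$
$I{\left(n \right)} = 1$
$N{\left(M \right)} = 176 M$
$\frac{3696 + N{\left(u \right)}}{I{\left(44 \right)} + \left(t{\left(7,1 \right)} + 94\right)^{2}} = \frac{3696 + 176 \cdot 197}{1 + \left(-2 + 94\right)^{2}} = \frac{3696 + 34672}{1 + 92^{2}} = \frac{38368}{1 + 8464} = \frac{38368}{8465}$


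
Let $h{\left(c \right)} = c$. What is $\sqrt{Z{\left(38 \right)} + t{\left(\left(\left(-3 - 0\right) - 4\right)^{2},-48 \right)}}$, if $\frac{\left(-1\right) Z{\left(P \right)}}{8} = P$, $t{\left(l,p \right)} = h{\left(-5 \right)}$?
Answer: $i \sqrt{309} \approx 17.578 i$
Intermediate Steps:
$t{\left(l,p \right)} = -5$
$Z{\left(P \right)} = - 8 P$
$\sqrt{Z{\left(38 \right)} + t{\left(\left(\left(-3 - 0\right) - 4\right)^{2},-48 \right)}} = \sqrt{\left(-8\right) 38 - 5} = \sqrt{-304 - 5} = \sqrt{-309} = i \sqrt{309}$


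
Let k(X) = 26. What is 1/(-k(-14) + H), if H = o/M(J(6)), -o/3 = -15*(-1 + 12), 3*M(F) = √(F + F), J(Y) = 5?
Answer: 52/439693 + 297*√10/439693 ≈ 0.0022543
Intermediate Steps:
M(F) = √2*√F/3 (M(F) = √(F + F)/3 = √(2*F)/3 = (√2*√F)/3 = √2*√F/3)
o = 495 (o = -(-45)*(-1 + 12) = -(-45)*11 = -3*(-165) = 495)
H = 297*√10/2 (H = 495/((√2*√5/3)) = 495/((√10/3)) = 495*(3*√10/10) = 297*√10/2 ≈ 469.60)
1/(-k(-14) + H) = 1/(-1*26 + 297*√10/2) = 1/(-26 + 297*√10/2)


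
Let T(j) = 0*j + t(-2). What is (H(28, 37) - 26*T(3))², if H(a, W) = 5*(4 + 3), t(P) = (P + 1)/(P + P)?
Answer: 3249/4 ≈ 812.25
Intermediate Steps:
t(P) = (1 + P)/(2*P) (t(P) = (1 + P)/((2*P)) = (1 + P)*(1/(2*P)) = (1 + P)/(2*P))
H(a, W) = 35 (H(a, W) = 5*7 = 35)
T(j) = ¼ (T(j) = 0*j + (½)*(1 - 2)/(-2) = 0 + (½)*(-½)*(-1) = 0 + ¼ = ¼)
(H(28, 37) - 26*T(3))² = (35 - 26*¼)² = (35 - 13/2)² = (57/2)² = 3249/4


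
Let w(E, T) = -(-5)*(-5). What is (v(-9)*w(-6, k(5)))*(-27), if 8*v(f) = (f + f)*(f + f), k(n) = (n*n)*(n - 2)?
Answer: 54675/2 ≈ 27338.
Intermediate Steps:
k(n) = n²*(-2 + n)
w(E, T) = -25 (w(E, T) = -5*5 = -25)
v(f) = f²/2 (v(f) = ((f + f)*(f + f))/8 = ((2*f)*(2*f))/8 = (4*f²)/8 = f²/2)
(v(-9)*w(-6, k(5)))*(-27) = (((½)*(-9)²)*(-25))*(-27) = (((½)*81)*(-25))*(-27) = ((81/2)*(-25))*(-27) = -2025/2*(-27) = 54675/2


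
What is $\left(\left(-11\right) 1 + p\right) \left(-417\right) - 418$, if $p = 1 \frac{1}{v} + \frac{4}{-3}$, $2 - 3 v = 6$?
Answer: $\frac{20151}{4} \approx 5037.8$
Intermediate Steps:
$v = - \frac{4}{3}$ ($v = \frac{2}{3} - 2 = - \frac{4}{3} \approx -1.3333$)
$p = - \frac{25}{12}$ ($p = 1 \frac{1}{- \frac{4}{3}} + \frac{4}{-3} = 1 \left(- \frac{3}{4}\right) + 4 \left(- \frac{1}{3}\right) = - \frac{3}{4} - \frac{4}{3} = - \frac{25}{12} \approx -2.0833$)
$\left(\left(-11\right) 1 + p\right) \left(-417\right) - 418 = \left(\left(-11\right) 1 - \frac{25}{12}\right) \left(-417\right) - 418 = \left(-11 - \frac{25}{12}\right) \left(-417\right) - 418 = \left(- \frac{157}{12}\right) \left(-417\right) - 418 = \frac{21823}{4} - 418 = \frac{20151}{4}$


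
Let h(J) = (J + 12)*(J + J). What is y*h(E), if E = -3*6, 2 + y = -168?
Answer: -36720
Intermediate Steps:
y = -170 (y = -2 - 168 = -170)
E = -18
h(J) = 2*J*(12 + J) (h(J) = (12 + J)*(2*J) = 2*J*(12 + J))
y*h(E) = -340*(-18)*(12 - 18) = -340*(-18)*(-6) = -170*216 = -36720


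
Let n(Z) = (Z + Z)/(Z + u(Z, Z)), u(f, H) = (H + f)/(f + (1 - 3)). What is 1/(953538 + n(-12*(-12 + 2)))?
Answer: 30/28606199 ≈ 1.0487e-6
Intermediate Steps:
u(f, H) = (H + f)/(-2 + f) (u(f, H) = (H + f)/(f - 2) = (H + f)/(-2 + f))
n(Z) = 2*Z/(Z + 2*Z/(-2 + Z)) (n(Z) = (Z + Z)/(Z + (Z + Z)/(-2 + Z)) = (2*Z)/(Z + (2*Z)/(-2 + Z)) = (2*Z)/(Z + 2*Z/(-2 + Z)) = 2*Z/(Z + 2*Z/(-2 + Z)))
1/(953538 + n(-12*(-12 + 2))) = 1/(953538 + (2 - 4*(-1/(12*(-12 + 2))))) = 1/(953538 + (2 - 4/((-12*(-10))))) = 1/(953538 + (2 - 4/120)) = 1/(953538 + (2 - 4*1/120)) = 1/(953538 + (2 - 1/30)) = 1/(953538 + 59/30) = 1/(28606199/30) = 30/28606199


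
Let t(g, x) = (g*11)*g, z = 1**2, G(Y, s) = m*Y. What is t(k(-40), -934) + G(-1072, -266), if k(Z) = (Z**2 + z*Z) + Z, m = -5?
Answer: 25419760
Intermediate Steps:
G(Y, s) = -5*Y
z = 1
k(Z) = Z**2 + 2*Z (k(Z) = (Z**2 + 1*Z) + Z = (Z**2 + Z) + Z = (Z + Z**2) + Z = Z**2 + 2*Z)
t(g, x) = 11*g**2 (t(g, x) = (11*g)*g = 11*g**2)
t(k(-40), -934) + G(-1072, -266) = 11*(-40*(2 - 40))**2 - 5*(-1072) = 11*(-40*(-38))**2 + 5360 = 11*1520**2 + 5360 = 11*2310400 + 5360 = 25414400 + 5360 = 25419760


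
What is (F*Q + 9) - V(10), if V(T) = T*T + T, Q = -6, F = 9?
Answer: -155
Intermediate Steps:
V(T) = T + T² (V(T) = T² + T = T + T²)
(F*Q + 9) - V(10) = (9*(-6) + 9) - 10*(1 + 10) = (-54 + 9) - 10*11 = -45 - 1*110 = -45 - 110 = -155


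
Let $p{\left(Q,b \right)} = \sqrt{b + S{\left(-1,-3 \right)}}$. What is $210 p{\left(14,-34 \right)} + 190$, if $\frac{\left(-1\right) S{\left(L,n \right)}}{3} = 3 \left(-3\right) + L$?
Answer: $190 + 420 i \approx 190.0 + 420.0 i$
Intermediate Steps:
$S{\left(L,n \right)} = 27 - 3 L$ ($S{\left(L,n \right)} = - 3 \left(3 \left(-3\right) + L\right) = - 3 \left(-9 + L\right) = 27 - 3 L$)
$p{\left(Q,b \right)} = \sqrt{30 + b}$ ($p{\left(Q,b \right)} = \sqrt{b + \left(27 - -3\right)} = \sqrt{b + \left(27 + 3\right)} = \sqrt{b + 30} = \sqrt{30 + b}$)
$210 p{\left(14,-34 \right)} + 190 = 210 \sqrt{30 - 34} + 190 = 210 \sqrt{-4} + 190 = 210 \cdot 2 i + 190 = 420 i + 190 = 190 + 420 i$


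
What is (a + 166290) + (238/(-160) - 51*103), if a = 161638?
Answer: 25813881/80 ≈ 3.2267e+5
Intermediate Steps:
(a + 166290) + (238/(-160) - 51*103) = (161638 + 166290) + (238/(-160) - 51*103) = 327928 + (238*(-1/160) - 5253) = 327928 + (-119/80 - 5253) = 327928 - 420359/80 = 25813881/80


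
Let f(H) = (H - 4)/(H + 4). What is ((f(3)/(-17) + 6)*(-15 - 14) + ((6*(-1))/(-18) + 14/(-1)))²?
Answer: 4500263056/127449 ≈ 35310.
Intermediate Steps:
f(H) = (-4 + H)/(4 + H)
((f(3)/(-17) + 6)*(-15 - 14) + ((6*(-1))/(-18) + 14/(-1)))² = ((((-4 + 3)/(4 + 3))/(-17) + 6)*(-15 - 14) + ((6*(-1))/(-18) + 14/(-1)))² = (((-1/7)*(-1/17) + 6)*(-29) + (-6*(-1/18) + 14*(-1)))² = ((((⅐)*(-1))*(-1/17) + 6)*(-29) + (⅓ - 14))² = ((-⅐*(-1/17) + 6)*(-29) - 41/3)² = ((1/119 + 6)*(-29) - 41/3)² = ((715/119)*(-29) - 41/3)² = (-20735/119 - 41/3)² = (-67084/357)² = 4500263056/127449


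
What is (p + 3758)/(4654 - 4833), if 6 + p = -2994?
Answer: -758/179 ≈ -4.2346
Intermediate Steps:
p = -3000 (p = -6 - 2994 = -3000)
(p + 3758)/(4654 - 4833) = (-3000 + 3758)/(4654 - 4833) = 758/(-179) = 758*(-1/179) = -758/179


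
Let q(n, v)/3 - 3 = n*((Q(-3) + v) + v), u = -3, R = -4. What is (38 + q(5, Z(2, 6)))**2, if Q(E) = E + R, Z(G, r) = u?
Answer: 21904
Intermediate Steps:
Z(G, r) = -3
Q(E) = -4 + E (Q(E) = E - 4 = -4 + E)
q(n, v) = 9 + 3*n*(-7 + 2*v) (q(n, v) = 9 + 3*(n*(((-4 - 3) + v) + v)) = 9 + 3*(n*((-7 + v) + v)) = 9 + 3*(n*(-7 + 2*v)) = 9 + 3*n*(-7 + 2*v))
(38 + q(5, Z(2, 6)))**2 = (38 + (9 - 21*5 + 6*5*(-3)))**2 = (38 + (9 - 105 - 90))**2 = (38 - 186)**2 = (-148)**2 = 21904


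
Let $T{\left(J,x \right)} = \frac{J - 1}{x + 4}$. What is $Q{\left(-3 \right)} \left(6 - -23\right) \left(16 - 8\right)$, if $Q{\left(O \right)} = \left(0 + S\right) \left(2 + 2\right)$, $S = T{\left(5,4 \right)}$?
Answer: $464$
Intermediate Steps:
$T{\left(J,x \right)} = \frac{-1 + J}{4 + x}$
$S = \frac{1}{2}$ ($S = \frac{-1 + 5}{4 + 4} = \frac{1}{8} \cdot 4 = \frac{1}{2} \approx 0.5$)
$Q{\left(O \right)} = 2$ ($Q{\left(O \right)} = \left(0 + \frac{1}{2}\right) \left(2 + 2\right) = \frac{1}{2} \cdot 4 = 2$)
$Q{\left(-3 \right)} \left(6 - -23\right) \left(16 - 8\right) = 2 \left(6 - -23\right) \left(16 - 8\right) = 2 \left(6 + 23\right) 8 = 2 \cdot 29 \cdot 8 = 58 \cdot 8 = 464$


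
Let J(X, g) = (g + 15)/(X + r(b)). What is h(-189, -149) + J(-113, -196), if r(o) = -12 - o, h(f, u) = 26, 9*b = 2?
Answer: 30931/1127 ≈ 27.445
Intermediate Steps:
b = 2/9 (b = (⅑)*2 = 2/9 ≈ 0.22222)
J(X, g) = (15 + g)/(-110/9 + X) (J(X, g) = (g + 15)/(X + (-12 - 1*2/9)) = (15 + g)/(X + (-12 - 2/9)) = (15 + g)/(X - 110/9) = (15 + g)/(-110/9 + X))
h(-189, -149) + J(-113, -196) = 26 + 9*(15 - 196)/(-110 + 9*(-113)) = 26 + 9*(-181)/(-110 - 1017) = 26 + 9*(-181)/(-1127) = 26 + 9*(-1/1127)*(-181) = 26 + 1629/1127 = 30931/1127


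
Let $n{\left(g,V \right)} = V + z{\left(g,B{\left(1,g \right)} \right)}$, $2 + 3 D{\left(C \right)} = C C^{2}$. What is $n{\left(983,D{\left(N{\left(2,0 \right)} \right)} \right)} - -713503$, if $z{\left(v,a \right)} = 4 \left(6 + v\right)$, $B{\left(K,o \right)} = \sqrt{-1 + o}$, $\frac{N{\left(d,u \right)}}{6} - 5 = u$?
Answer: $\frac{2179375}{3} \approx 7.2646 \cdot 10^{5}$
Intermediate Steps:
$N{\left(d,u \right)} = 30 + 6 u$
$D{\left(C \right)} = - \frac{2}{3} + \frac{C^{3}}{3}$ ($D{\left(C \right)} = - \frac{2}{3} + \frac{C C^{2}}{3} = - \frac{2}{3} + \frac{C^{3}}{3}$)
$z{\left(v,a \right)} = 24 + 4 v$
$n{\left(g,V \right)} = 24 + V + 4 g$ ($n{\left(g,V \right)} = V + \left(24 + 4 g\right) = 24 + V + 4 g$)
$n{\left(983,D{\left(N{\left(2,0 \right)} \right)} \right)} - -713503 = \left(24 - \left(\frac{2}{3} - \frac{\left(30 + 6 \cdot 0\right)^{3}}{3}\right) + 4 \cdot 983\right) - -713503 = \left(24 - \left(\frac{2}{3} - \frac{\left(30 + 0\right)^{3}}{3}\right) + 3932\right) + 713503 = \left(24 - \left(\frac{2}{3} - \frac{30^{3}}{3}\right) + 3932\right) + 713503 = \left(24 + \left(- \frac{2}{3} + \frac{1}{3} \cdot 27000\right) + 3932\right) + 713503 = \left(24 + \left(- \frac{2}{3} + 9000\right) + 3932\right) + 713503 = \left(24 + \frac{26998}{3} + 3932\right) + 713503 = \frac{38866}{3} + 713503 = \frac{2179375}{3}$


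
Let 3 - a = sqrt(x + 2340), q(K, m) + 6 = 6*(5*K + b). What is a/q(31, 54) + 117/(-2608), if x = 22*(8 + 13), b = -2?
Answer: -515/12388 - sqrt(2802)/912 ≈ -0.099614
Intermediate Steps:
x = 462 (x = 22*21 = 462)
q(K, m) = -18 + 30*K (q(K, m) = -6 + 6*(5*K - 2) = -6 + 6*(-2 + 5*K) = -6 + (-12 + 30*K) = -18 + 30*K)
a = 3 - sqrt(2802) (a = 3 - sqrt(462 + 2340) = 3 - sqrt(2802) ≈ -49.934)
a/q(31, 54) + 117/(-2608) = (3 - sqrt(2802))/(-18 + 30*31) + 117/(-2608) = (3 - sqrt(2802))/(-18 + 930) + 117*(-1/2608) = (3 - sqrt(2802))/912 - 117/2608 = (3 - sqrt(2802))*(1/912) - 117/2608 = (1/304 - sqrt(2802)/912) - 117/2608 = -515/12388 - sqrt(2802)/912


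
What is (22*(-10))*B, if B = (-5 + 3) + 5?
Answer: -660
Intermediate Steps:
B = 3 (B = -2 + 5 = 3)
(22*(-10))*B = (22*(-10))*3 = -220*3 = -660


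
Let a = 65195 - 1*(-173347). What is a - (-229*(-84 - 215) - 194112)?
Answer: 364183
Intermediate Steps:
a = 238542 (a = 65195 + 173347 = 238542)
a - (-229*(-84 - 215) - 194112) = 238542 - (-229*(-84 - 215) - 194112) = 238542 - (-229*(-299) - 194112) = 238542 - (68471 - 194112) = 238542 - 1*(-125641) = 238542 + 125641 = 364183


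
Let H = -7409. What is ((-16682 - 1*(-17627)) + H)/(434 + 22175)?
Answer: -6464/22609 ≈ -0.28590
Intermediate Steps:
((-16682 - 1*(-17627)) + H)/(434 + 22175) = ((-16682 - 1*(-17627)) - 7409)/(434 + 22175) = ((-16682 + 17627) - 7409)/22609 = (945 - 7409)*(1/22609) = -6464*1/22609 = -6464/22609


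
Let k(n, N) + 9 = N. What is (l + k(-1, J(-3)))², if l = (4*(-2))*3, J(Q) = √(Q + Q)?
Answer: (33 - I*√6)² ≈ 1083.0 - 161.67*I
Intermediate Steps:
J(Q) = √2*√Q (J(Q) = √(2*Q) = √2*√Q)
k(n, N) = -9 + N
l = -24 (l = -8*3 = -24)
(l + k(-1, J(-3)))² = (-24 + (-9 + √2*√(-3)))² = (-24 + (-9 + √2*(I*√3)))² = (-24 + (-9 + I*√6))² = (-33 + I*√6)²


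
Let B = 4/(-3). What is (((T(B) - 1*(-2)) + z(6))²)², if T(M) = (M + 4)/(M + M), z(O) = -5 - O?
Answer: 10000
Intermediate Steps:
B = -4/3 (B = 4*(-⅓) = -4/3 ≈ -1.3333)
T(M) = (4 + M)/(2*M) (T(M) = (4 + M)/((2*M)) = (4 + M)*(1/(2*M)) = (4 + M)/(2*M))
(((T(B) - 1*(-2)) + z(6))²)² = ((((4 - 4/3)/(2*(-4/3)) - 1*(-2)) + (-5 - 1*6))²)² = ((((½)*(-¾)*(8/3) + 2) + (-5 - 6))²)² = (((-1 + 2) - 11)²)² = ((1 - 11)²)² = ((-10)²)² = 100² = 10000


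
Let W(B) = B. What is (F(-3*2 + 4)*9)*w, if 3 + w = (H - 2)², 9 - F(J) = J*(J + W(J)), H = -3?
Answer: 198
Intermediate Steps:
F(J) = 9 - 2*J² (F(J) = 9 - J*(J + J) = 9 - J*2*J = 9 - 2*J²)
w = 22 (w = -3 + (-3 - 2)² = -3 + (-5)² = -3 + 25 = 22)
(F(-3*2 + 4)*9)*w = ((9 - 2*(-3*2 + 4)²)*9)*22 = ((9 - 2*(-6 + 4)²)*9)*22 = ((9 - 2*(-2)²)*9)*22 = ((9 - 2*4)*9)*22 = ((9 - 8)*9)*22 = (1*9)*22 = 9*22 = 198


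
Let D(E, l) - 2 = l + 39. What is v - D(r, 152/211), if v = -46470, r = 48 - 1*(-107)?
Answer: -9813973/211 ≈ -46512.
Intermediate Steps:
r = 155 (r = 48 + 107 = 155)
D(E, l) = 41 + l (D(E, l) = 2 + (l + 39) = 2 + (39 + l) = 41 + l)
v - D(r, 152/211) = -46470 - (41 + 152/211) = -46470 - 1*8803/211 = -46470 - 8803/211 = -9813973/211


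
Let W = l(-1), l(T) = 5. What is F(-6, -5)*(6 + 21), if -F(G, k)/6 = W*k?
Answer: 4050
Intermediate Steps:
W = 5
F(G, k) = -30*k
F(-6, -5)*(6 + 21) = (-30*(-5))*(6 + 21) = 150*27 = 4050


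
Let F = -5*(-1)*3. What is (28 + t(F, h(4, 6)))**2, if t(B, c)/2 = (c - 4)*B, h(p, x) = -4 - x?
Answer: 153664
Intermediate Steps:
F = 15 (F = 5*3 = 15)
t(B, c) = 2*B*(-4 + c) (t(B, c) = 2*((c - 4)*B) = 2*((-4 + c)*B) = 2*(B*(-4 + c)) = 2*B*(-4 + c))
(28 + t(F, h(4, 6)))**2 = (28 + 2*15*(-4 + (-4 - 1*6)))**2 = (28 + 2*15*(-4 + (-4 - 6)))**2 = (28 + 2*15*(-4 - 10))**2 = (28 + 2*15*(-14))**2 = (28 - 420)**2 = (-392)**2 = 153664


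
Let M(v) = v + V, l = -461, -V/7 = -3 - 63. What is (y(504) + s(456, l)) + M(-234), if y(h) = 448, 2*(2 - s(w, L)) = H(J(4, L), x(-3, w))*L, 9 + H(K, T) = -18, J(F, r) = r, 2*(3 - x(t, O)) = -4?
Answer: -11091/2 ≈ -5545.5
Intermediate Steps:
x(t, O) = 5 (x(t, O) = 3 - 1/2*(-4) = 3 + 2 = 5)
V = 462 (V = -7*(-3 - 63) = -7*(-66) = 462)
H(K, T) = -27 (H(K, T) = -9 - 18 = -27)
s(w, L) = 2 + 27*L/2 (s(w, L) = 2 - (-27)*L/2 = 2 + 27*L/2)
M(v) = 462 + v (M(v) = v + 462 = 462 + v)
(y(504) + s(456, l)) + M(-234) = (448 + (2 + (27/2)*(-461))) + (462 - 234) = (448 + (2 - 12447/2)) + 228 = (448 - 12443/2) + 228 = -11547/2 + 228 = -11091/2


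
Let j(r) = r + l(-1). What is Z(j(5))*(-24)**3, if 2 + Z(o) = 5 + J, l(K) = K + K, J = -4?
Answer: 13824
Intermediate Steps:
l(K) = 2*K
j(r) = -2 + r (j(r) = r + 2*(-1) = r - 2 = -2 + r)
Z(o) = -1 (Z(o) = -2 + (5 - 4) = -2 + 1 = -1)
Z(j(5))*(-24)**3 = -1*(-24)**3 = -1*(-13824) = 13824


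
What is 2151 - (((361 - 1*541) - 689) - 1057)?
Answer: 4077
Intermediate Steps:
2151 - (((361 - 1*541) - 689) - 1057) = 2151 - (((361 - 541) - 689) - 1057) = 2151 - ((-180 - 689) - 1057) = 2151 - (-869 - 1057) = 2151 - 1*(-1926) = 2151 + 1926 = 4077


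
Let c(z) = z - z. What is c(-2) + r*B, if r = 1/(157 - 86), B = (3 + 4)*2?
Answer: 14/71 ≈ 0.19718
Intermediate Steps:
B = 14 (B = 7*2 = 14)
c(z) = 0
r = 1/71 ≈ 0.014085
c(-2) + r*B = 0 + (1/71)*14 = 0 + 14/71 = 14/71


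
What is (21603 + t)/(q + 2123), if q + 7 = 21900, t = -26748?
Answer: -5145/24016 ≈ -0.21423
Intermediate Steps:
q = 21893 (q = -7 + 21900 = 21893)
(21603 + t)/(q + 2123) = (21603 - 26748)/(21893 + 2123) = -5145/24016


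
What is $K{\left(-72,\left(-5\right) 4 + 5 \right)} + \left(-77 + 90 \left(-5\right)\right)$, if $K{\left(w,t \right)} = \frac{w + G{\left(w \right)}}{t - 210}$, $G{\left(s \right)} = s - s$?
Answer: $- \frac{13167}{25} \approx -526.68$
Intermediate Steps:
$G{\left(s \right)} = 0$
$K{\left(w,t \right)} = \frac{w}{-210 + t}$ ($K{\left(w,t \right)} = \frac{w + 0}{t - 210} = \frac{w}{-210 + t}$)
$K{\left(-72,\left(-5\right) 4 + 5 \right)} + \left(-77 + 90 \left(-5\right)\right) = - \frac{72}{-210 + \left(\left(-5\right) 4 + 5\right)} + \left(-77 + 90 \left(-5\right)\right) = - \frac{72}{-210 + \left(-20 + 5\right)} - 527 = - \frac{72}{-210 - 15} - 527 = - \frac{72}{-225} - 527 = \left(-72\right) \left(- \frac{1}{225}\right) - 527 = \frac{8}{25} - 527 = - \frac{13167}{25}$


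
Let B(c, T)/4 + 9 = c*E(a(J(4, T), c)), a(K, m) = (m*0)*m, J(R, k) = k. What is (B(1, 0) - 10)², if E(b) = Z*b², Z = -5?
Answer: 2116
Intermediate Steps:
a(K, m) = 0 (a(K, m) = 0*m = 0)
E(b) = -5*b²
B(c, T) = -36 (B(c, T) = -36 + 4*(c*(-5*0²)) = -36 + 4*(c*(-5*0)) = -36 + 4*(c*0) = -36 + 4*0 = -36 + 0 = -36)
(B(1, 0) - 10)² = (-36 - 10)² = (-46)² = 2116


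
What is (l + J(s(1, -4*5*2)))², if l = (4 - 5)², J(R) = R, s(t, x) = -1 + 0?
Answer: 0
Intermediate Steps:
s(t, x) = -1
l = 1 (l = (-1)² = 1)
(l + J(s(1, -4*5*2)))² = (1 - 1)² = 0² = 0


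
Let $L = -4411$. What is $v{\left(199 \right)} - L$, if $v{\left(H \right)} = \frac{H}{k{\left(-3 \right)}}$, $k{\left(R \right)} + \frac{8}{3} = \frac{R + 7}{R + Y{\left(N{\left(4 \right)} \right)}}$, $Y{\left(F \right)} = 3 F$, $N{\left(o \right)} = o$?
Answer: $\frac{86429}{20} \approx 4321.5$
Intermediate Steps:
$k{\left(R \right)} = - \frac{8}{3} + \frac{7 + R}{12 + R}$ ($k{\left(R \right)} = - \frac{8}{3} + \frac{R + 7}{R + 3 \cdot 4} = - \frac{8}{3} + \frac{7 + R}{R + 12} = - \frac{8}{3} + \frac{7 + R}{12 + R}$)
$v{\left(H \right)} = - \frac{9 H}{20}$ ($v{\left(H \right)} = \frac{H}{\frac{5}{3} \frac{1}{12 - 3} \left(-15 - -3\right)} = \frac{H}{\frac{5}{3} \cdot \frac{1}{9} \left(-15 + 3\right)} = \frac{H}{\frac{5}{3} \cdot \frac{1}{9} \left(-12\right)} = \frac{H}{- \frac{20}{9}} = H \left(- \frac{9}{20}\right) = - \frac{9 H}{20}$)
$v{\left(199 \right)} - L = \left(- \frac{9}{20}\right) 199 - -4411 = - \frac{1791}{20} + 4411 = \frac{86429}{20}$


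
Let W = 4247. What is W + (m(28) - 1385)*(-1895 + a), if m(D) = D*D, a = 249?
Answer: 993493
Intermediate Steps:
m(D) = D**2
W + (m(28) - 1385)*(-1895 + a) = 4247 + (28**2 - 1385)*(-1895 + 249) = 4247 + (784 - 1385)*(-1646) = 4247 - 601*(-1646) = 4247 + 989246 = 993493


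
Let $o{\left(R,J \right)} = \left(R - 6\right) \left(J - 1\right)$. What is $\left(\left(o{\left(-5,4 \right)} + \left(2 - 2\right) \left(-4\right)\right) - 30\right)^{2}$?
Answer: $3969$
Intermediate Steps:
$o{\left(R,J \right)} = \left(-1 + J\right) \left(-6 + R\right)$ ($o{\left(R,J \right)} = \left(-6 + R\right) \left(-1 + J\right) = \left(-1 + J\right) \left(-6 + R\right)$)
$\left(\left(o{\left(-5,4 \right)} + \left(2 - 2\right) \left(-4\right)\right) - 30\right)^{2} = \left(\left(\left(6 - -5 - 24 + 4 \left(-5\right)\right) + \left(2 - 2\right) \left(-4\right)\right) - 30\right)^{2} = \left(\left(\left(6 + 5 - 24 - 20\right) + 0 \left(-4\right)\right) - 30\right)^{2} = \left(\left(-33 + 0\right) - 30\right)^{2} = \left(-33 - 30\right)^{2} = \left(-63\right)^{2} = 3969$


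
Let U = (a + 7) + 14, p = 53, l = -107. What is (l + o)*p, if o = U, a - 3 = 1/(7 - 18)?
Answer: -48442/11 ≈ -4403.8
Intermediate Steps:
a = 32/11 (a = 3 + 1/(7 - 18) = 3 + 1/(-11) = 3 - 1/11 = 32/11 ≈ 2.9091)
U = 263/11 (U = (32/11 + 7) + 14 = 109/11 + 14 = 263/11 ≈ 23.909)
o = 263/11 ≈ 23.909
(l + o)*p = (-107 + 263/11)*53 = -914/11*53 = -48442/11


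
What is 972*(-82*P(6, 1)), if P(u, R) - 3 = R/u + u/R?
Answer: -730620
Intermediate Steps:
P(u, R) = 3 + R/u + u/R (P(u, R) = 3 + (R/u + u/R) = 3 + R/u + u/R)
972*(-82*P(6, 1)) = 972*(-82*(3 + 1/6 + 6/1)) = 972*(-82*(3 + 1*(⅙) + 6*1)) = 972*(-82*(3 + ⅙ + 6)) = 972*(-82*55/6) = 972*(-2255/3) = -730620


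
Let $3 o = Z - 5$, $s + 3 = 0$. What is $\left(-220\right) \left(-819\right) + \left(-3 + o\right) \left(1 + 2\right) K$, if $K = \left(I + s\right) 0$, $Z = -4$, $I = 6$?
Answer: $180180$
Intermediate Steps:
$s = -3$ ($s = -3 + 0 = -3$)
$o = -3$ ($o = \frac{-4 - 5}{3} = \frac{1}{3} \left(-9\right) = -3$)
$K = 0$ ($K = \left(6 - 3\right) 0 = 3 \cdot 0 = 0$)
$\left(-220\right) \left(-819\right) + \left(-3 + o\right) \left(1 + 2\right) K = \left(-220\right) \left(-819\right) + \left(-3 - 3\right) \left(1 + 2\right) 0 = 180180 + \left(-6\right) 3 \cdot 0 = 180180 - 0 = 180180 + 0 = 180180$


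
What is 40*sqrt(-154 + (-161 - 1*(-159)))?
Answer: 80*I*sqrt(39) ≈ 499.6*I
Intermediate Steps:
40*sqrt(-154 + (-161 - 1*(-159))) = 40*sqrt(-154 + (-161 + 159)) = 40*sqrt(-154 - 2) = 40*sqrt(-156) = 40*(2*I*sqrt(39)) = 80*I*sqrt(39)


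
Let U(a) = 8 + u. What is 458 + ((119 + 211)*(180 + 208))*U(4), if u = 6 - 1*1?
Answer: 1664978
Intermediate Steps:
u = 5 (u = 6 - 1 = 5)
U(a) = 13 (U(a) = 8 + 5 = 13)
458 + ((119 + 211)*(180 + 208))*U(4) = 458 + ((119 + 211)*(180 + 208))*13 = 458 + (330*388)*13 = 458 + 128040*13 = 458 + 1664520 = 1664978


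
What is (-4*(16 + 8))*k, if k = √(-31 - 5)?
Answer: -576*I ≈ -576.0*I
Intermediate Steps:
k = 6*I (k = √(-36) = 6*I ≈ 6.0*I)
(-4*(16 + 8))*k = (-4*(16 + 8))*(6*I) = (-4*24)*(6*I) = -576*I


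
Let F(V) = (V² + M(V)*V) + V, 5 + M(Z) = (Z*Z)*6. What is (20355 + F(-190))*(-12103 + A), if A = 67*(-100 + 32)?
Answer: 684631341315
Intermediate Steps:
M(Z) = -5 + 6*Z² (M(Z) = -5 + (Z*Z)*6 = -5 + Z²*6 = -5 + 6*Z²)
F(V) = V + V² + V*(-5 + 6*V²) (F(V) = (V² + (-5 + 6*V²)*V) + V = (V² + V*(-5 + 6*V²)) + V = V + V² + V*(-5 + 6*V²))
A = -4556 (A = 67*(-68) = -4556)
(20355 + F(-190))*(-12103 + A) = (20355 - 190*(-4 - 190 + 6*(-190)²))*(-12103 - 4556) = (20355 - 190*(-4 - 190 + 6*36100))*(-16659) = (20355 - 190*(-4 - 190 + 216600))*(-16659) = (20355 - 190*216406)*(-16659) = (20355 - 41117140)*(-16659) = -41096785*(-16659) = 684631341315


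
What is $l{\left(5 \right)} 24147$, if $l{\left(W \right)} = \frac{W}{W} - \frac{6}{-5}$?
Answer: $\frac{265617}{5} \approx 53123.0$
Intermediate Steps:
$l{\left(W \right)} = \frac{11}{5}$ ($l{\left(W \right)} = 1 - - \frac{6}{5} = 1 + \frac{6}{5} = \frac{11}{5}$)
$l{\left(5 \right)} 24147 = \frac{11}{5} \cdot 24147 = \frac{265617}{5}$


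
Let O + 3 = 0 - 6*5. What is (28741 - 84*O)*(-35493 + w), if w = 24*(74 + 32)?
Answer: -1038321837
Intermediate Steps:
O = -33 (O = -3 + (0 - 6*5) = -3 + (0 - 30) = -3 - 30 = -33)
w = 2544 (w = 24*106 = 2544)
(28741 - 84*O)*(-35493 + w) = (28741 - 84*(-33))*(-35493 + 2544) = (28741 + 2772)*(-32949) = 31513*(-32949) = -1038321837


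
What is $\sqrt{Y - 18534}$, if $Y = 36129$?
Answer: $3 \sqrt{1955} \approx 132.65$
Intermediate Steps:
$\sqrt{Y - 18534} = \sqrt{36129 - 18534} = \sqrt{17595} = 3 \sqrt{1955}$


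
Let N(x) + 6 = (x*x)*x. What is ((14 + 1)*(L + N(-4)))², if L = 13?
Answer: 731025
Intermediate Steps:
N(x) = -6 + x³ (N(x) = -6 + (x*x)*x = -6 + x²*x = -6 + x³)
((14 + 1)*(L + N(-4)))² = ((14 + 1)*(13 + (-6 + (-4)³)))² = (15*(13 + (-6 - 64)))² = (15*(13 - 70))² = (15*(-57))² = (-855)² = 731025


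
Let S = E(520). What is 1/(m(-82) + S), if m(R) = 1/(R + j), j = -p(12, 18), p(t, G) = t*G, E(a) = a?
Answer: 298/154959 ≈ 0.0019231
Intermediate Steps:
S = 520
p(t, G) = G*t
j = -216 (j = -18*12 = -1*216 = -216)
m(R) = 1/(-216 + R) (m(R) = 1/(R - 216) = 1/(-216 + R))
1/(m(-82) + S) = 1/(1/(-216 - 82) + 520) = 1/(1/(-298) + 520) = 1/(-1/298 + 520) = 1/(154959/298) = 298/154959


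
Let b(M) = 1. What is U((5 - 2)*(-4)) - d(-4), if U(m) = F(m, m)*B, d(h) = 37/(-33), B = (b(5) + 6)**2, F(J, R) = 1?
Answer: 1654/33 ≈ 50.121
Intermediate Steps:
B = 49 (B = (1 + 6)**2 = 7**2 = 49)
d(h) = -37/33 (d(h) = 37*(-1/33) = -37/33)
U(m) = 49 (U(m) = 1*49 = 49)
U((5 - 2)*(-4)) - d(-4) = 49 - 1*(-37/33) = 49 + 37/33 = 1654/33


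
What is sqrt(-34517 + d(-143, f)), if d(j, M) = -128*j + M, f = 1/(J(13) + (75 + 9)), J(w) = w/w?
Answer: 2*I*sqrt(29284710)/85 ≈ 127.33*I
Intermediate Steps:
J(w) = 1
f = 1/85 (f = 1/(1 + (75 + 9)) = 1/(1 + 84) = 1/85 ≈ 0.011765)
d(j, M) = M - 128*j
sqrt(-34517 + d(-143, f)) = sqrt(-34517 + (1/85 - 128*(-143))) = sqrt(-34517 + (1/85 + 18304)) = sqrt(-34517 + 1555841/85) = sqrt(-1378104/85) = 2*I*sqrt(29284710)/85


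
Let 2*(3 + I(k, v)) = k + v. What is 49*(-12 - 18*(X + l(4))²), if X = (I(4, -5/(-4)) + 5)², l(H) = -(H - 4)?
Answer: -827709225/2048 ≈ -4.0416e+5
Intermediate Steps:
l(H) = 4 - H (l(H) = -(-4 + H) = 4 - H)
I(k, v) = -3 + k/2 + v/2 (I(k, v) = -3 + (k + v)/2 = -3 + (k/2 + v/2) = -3 + k/2 + v/2)
X = 1369/64 (X = ((-3 + (½)*4 + (-5/(-4))/2) + 5)² = ((-3 + 2 + (-5*(-¼))/2) + 5)² = ((-3 + 2 + (½)*(5/4)) + 5)² = ((-3 + 2 + 5/8) + 5)² = (-3/8 + 5)² = (37/8)² = 1369/64 ≈ 21.391)
49*(-12 - 18*(X + l(4))²) = 49*(-12 - 18*(1369/64 + (4 - 1*4))²) = 49*(-12 - 18*(1369/64 + (4 - 4))²) = 49*(-12 - 18*(1369/64 + 0)²) = 49*(-12 - 18*(1369/64)²) = 49*(-12 - 18*1874161/4096) = 49*(-12 - 16867449/2048) = 49*(-16892025/2048) = -827709225/2048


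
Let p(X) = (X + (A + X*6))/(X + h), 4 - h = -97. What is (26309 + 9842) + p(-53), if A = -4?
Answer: 578291/16 ≈ 36143.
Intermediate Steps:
h = 101 (h = 4 - 1*(-97) = 4 + 97 = 101)
p(X) = (-4 + 7*X)/(101 + X) (p(X) = (X + (-4 + X*6))/(X + 101) = (X + (-4 + 6*X))/(101 + X) = (-4 + 7*X)/(101 + X))
(26309 + 9842) + p(-53) = (26309 + 9842) + (-4 + 7*(-53))/(101 - 53) = 36151 + (-4 - 371)/48 = 36151 + (1/48)*(-375) = 36151 - 125/16 = 578291/16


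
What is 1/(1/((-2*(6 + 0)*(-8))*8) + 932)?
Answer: 768/715777 ≈ 0.0010730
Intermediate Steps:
1/(1/((-2*(6 + 0)*(-8))*8) + 932) = 1/(1/((-2*6*(-8))*8) + 932) = 1/(1/(-12*(-8)*8) + 932) = 1/(1/(96*8) + 932) = 1/(1/768 + 932) = 1/(715777/768) = 768/715777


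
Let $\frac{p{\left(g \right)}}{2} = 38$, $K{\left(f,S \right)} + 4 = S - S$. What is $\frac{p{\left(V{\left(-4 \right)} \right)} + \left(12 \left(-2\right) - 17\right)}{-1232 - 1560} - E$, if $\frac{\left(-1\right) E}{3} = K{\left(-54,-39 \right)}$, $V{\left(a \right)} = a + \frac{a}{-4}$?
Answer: $- \frac{33539}{2792} \approx -12.013$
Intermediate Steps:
$K{\left(f,S \right)} = -4$ ($K{\left(f,S \right)} = -4 + \left(S - S\right) = -4 + 0 = -4$)
$V{\left(a \right)} = \frac{3 a}{4}$ ($V{\left(a \right)} = a + a \left(- \frac{1}{4}\right) = a - \frac{a}{4} = \frac{3 a}{4}$)
$p{\left(g \right)} = 76$ ($p{\left(g \right)} = 2 \cdot 38 = 76$)
$E = 12$ ($E = \left(-3\right) \left(-4\right) = 12$)
$\frac{p{\left(V{\left(-4 \right)} \right)} + \left(12 \left(-2\right) - 17\right)}{-1232 - 1560} - E = \frac{76 + \left(12 \left(-2\right) - 17\right)}{-1232 - 1560} - 12 = \frac{76 - 41}{-2792} - 12 = \left(76 - 41\right) \left(- \frac{1}{2792}\right) - 12 = 35 \left(- \frac{1}{2792}\right) - 12 = - \frac{35}{2792} - 12 = - \frac{33539}{2792}$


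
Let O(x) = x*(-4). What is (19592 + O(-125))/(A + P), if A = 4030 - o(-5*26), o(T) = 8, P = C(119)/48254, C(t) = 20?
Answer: 121189921/24259701 ≈ 4.9955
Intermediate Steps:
O(x) = -4*x
P = 10/24127 (P = 20/48254 = 20*(1/48254) = 10/24127 ≈ 0.00041447)
A = 4022 (A = 4030 - 1*8 = 4030 - 8 = 4022)
(19592 + O(-125))/(A + P) = (19592 - 4*(-125))/(4022 + 10/24127) = (19592 + 500)/(97038804/24127) = 20092*(24127/97038804) = 121189921/24259701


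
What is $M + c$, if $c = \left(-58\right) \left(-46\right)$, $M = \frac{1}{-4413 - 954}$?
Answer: $\frac{14319155}{5367} \approx 2668.0$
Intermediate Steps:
$M = - \frac{1}{5367}$ ($M = \frac{1}{-5367} = - \frac{1}{5367} \approx -0.00018632$)
$c = 2668$
$M + c = - \frac{1}{5367} + 2668 = \frac{14319155}{5367}$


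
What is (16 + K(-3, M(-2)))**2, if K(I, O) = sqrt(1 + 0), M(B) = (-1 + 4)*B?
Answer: 289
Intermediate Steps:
M(B) = 3*B
K(I, O) = 1 (K(I, O) = sqrt(1) = 1)
(16 + K(-3, M(-2)))**2 = (16 + 1)**2 = 17**2 = 289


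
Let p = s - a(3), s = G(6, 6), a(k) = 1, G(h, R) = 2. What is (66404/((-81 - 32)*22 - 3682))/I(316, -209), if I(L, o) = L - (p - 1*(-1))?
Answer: -16601/484188 ≈ -0.034286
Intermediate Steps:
s = 2
p = 1 (p = 2 - 1*1 = 2 - 1 = 1)
I(L, o) = -2 + L (I(L, o) = L - (1 - 1*(-1)) = L - (1 + 1) = L - 1*2 = L - 2 = -2 + L)
(66404/((-81 - 32)*22 - 3682))/I(316, -209) = (66404/((-81 - 32)*22 - 3682))/(-2 + 316) = (66404/(-113*22 - 3682))/314 = (66404/(-2486 - 3682))*(1/314) = (66404/(-6168))*(1/314) = (66404*(-1/6168))*(1/314) = -16601/1542*1/314 = -16601/484188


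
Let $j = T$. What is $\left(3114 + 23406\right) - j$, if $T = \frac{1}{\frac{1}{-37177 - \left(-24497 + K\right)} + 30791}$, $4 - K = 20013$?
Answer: $\frac{5984695197471}{225667240} \approx 26520.0$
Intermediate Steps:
$K = -20009$ ($K = 4 - 20013 = -20009$)
$T = \frac{7329}{225667240}$ ($T = \frac{1}{\frac{1}{-37177 + \left(24497 - -20009\right)} + 30791} = \frac{1}{\frac{1}{-37177 + \left(24497 + 20009\right)} + 30791} = \frac{1}{\frac{1}{-37177 + 44506} + 30791} = \frac{1}{\frac{1}{7329} + 30791} = \frac{1}{\frac{225667240}{7329}} = \frac{7329}{225667240} \approx 3.2477 \cdot 10^{-5}$)
$j = \frac{7329}{225667240} \approx 3.2477 \cdot 10^{-5}$
$\left(3114 + 23406\right) - j = \left(3114 + 23406\right) - \frac{7329}{225667240} = 26520 - \frac{7329}{225667240} = \frac{5984695197471}{225667240}$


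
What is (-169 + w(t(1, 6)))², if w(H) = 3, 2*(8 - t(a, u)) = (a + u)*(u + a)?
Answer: 27556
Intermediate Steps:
t(a, u) = 8 - (a + u)²/2 (t(a, u) = 8 - (a + u)*(u + a)/2 = 8 - (a + u)*(a + u)/2 = 8 - (a + u)²/2)
(-169 + w(t(1, 6)))² = (-169 + 3)² = (-166)² = 27556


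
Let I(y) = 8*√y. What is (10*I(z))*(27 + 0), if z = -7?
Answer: 2160*I*√7 ≈ 5714.8*I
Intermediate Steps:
(10*I(z))*(27 + 0) = (10*(8*√(-7)))*(27 + 0) = (10*(8*(I*√7)))*27 = (10*(8*I*√7))*27 = (80*I*√7)*27 = 2160*I*√7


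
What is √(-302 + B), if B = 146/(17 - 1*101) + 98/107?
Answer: I*√6115808202/4494 ≈ 17.402*I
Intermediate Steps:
B = -3695/4494 (B = 146/(17 - 101) + 98*(1/107) = 146/(-84) + 98/107 = 146*(-1/84) + 98/107 = -73/42 + 98/107 = -3695/4494 ≈ -0.82221)
√(-302 + B) = √(-302 - 3695/4494) = √(-1360883/4494) = I*√6115808202/4494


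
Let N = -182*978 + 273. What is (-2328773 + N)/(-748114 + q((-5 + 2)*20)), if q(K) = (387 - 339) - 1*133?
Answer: 2506496/748199 ≈ 3.3500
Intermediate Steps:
N = -177723 (N = -177996 + 273 = -177723)
q(K) = -85 (q(K) = 48 - 133 = -85)
(-2328773 + N)/(-748114 + q((-5 + 2)*20)) = (-2328773 - 177723)/(-748114 - 85) = -2506496/(-748199) = -2506496*(-1/748199) = 2506496/748199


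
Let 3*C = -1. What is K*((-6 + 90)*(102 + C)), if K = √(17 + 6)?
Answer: 8540*√23 ≈ 40956.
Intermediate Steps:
C = -⅓ (C = (⅓)*(-1) = -⅓ ≈ -0.33333)
K = √23 ≈ 4.7958
K*((-6 + 90)*(102 + C)) = √23*((-6 + 90)*(102 - ⅓)) = √23*(84*(305/3)) = √23*8540 = 8540*√23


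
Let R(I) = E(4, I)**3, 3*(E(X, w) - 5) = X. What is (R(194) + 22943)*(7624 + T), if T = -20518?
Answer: -2691923360/9 ≈ -2.9910e+8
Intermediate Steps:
E(X, w) = 5 + X/3
R(I) = 6859/27 (R(I) = (5 + (1/3)*4)**3 = (5 + 4/3)**3 = (19/3)**3 = 6859/27)
(R(194) + 22943)*(7624 + T) = (6859/27 + 22943)*(7624 - 20518) = (626320/27)*(-12894) = -2691923360/9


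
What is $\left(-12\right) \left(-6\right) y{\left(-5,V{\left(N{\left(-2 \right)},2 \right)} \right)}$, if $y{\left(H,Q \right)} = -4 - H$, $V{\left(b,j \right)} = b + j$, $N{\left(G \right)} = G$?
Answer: $72$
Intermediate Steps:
$\left(-12\right) \left(-6\right) y{\left(-5,V{\left(N{\left(-2 \right)},2 \right)} \right)} = \left(-12\right) \left(-6\right) \left(-4 - -5\right) = 72 \left(-4 + 5\right) = 72 \cdot 1 = 72$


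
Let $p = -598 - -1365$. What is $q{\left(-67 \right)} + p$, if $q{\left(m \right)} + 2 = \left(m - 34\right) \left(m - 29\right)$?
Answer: $10461$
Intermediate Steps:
$q{\left(m \right)} = -2 + \left(-34 + m\right) \left(-29 + m\right)$ ($q{\left(m \right)} = -2 + \left(m - 34\right) \left(m - 29\right) = -2 + \left(-34 + m\right) \left(-29 + m\right)$)
$p = 767$ ($p = -598 + 1365 = 767$)
$q{\left(-67 \right)} + p = \left(984 + \left(-67\right)^{2} - -4221\right) + 767 = \left(984 + 4489 + 4221\right) + 767 = 9694 + 767 = 10461$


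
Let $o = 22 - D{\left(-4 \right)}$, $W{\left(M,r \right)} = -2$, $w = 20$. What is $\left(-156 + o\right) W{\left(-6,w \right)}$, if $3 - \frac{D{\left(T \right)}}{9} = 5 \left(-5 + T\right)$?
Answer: $1132$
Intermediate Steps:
$D{\left(T \right)} = 252 - 45 T$ ($D{\left(T \right)} = 27 - 9 \cdot 5 \left(-5 + T\right) = 27 - 9 \left(-25 + 5 T\right) = 27 - \left(-225 + 45 T\right) = 252 - 45 T$)
$o = -410$ ($o = 22 - \left(252 - -180\right) = 22 - \left(252 + 180\right) = 22 - 432 = -410$)
$\left(-156 + o\right) W{\left(-6,w \right)} = \left(-156 - 410\right) \left(-2\right) = \left(-566\right) \left(-2\right) = 1132$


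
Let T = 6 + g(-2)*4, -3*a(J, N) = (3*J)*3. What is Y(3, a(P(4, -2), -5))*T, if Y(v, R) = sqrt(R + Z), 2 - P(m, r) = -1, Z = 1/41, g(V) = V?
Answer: -8*I*sqrt(943)/41 ≈ -5.9919*I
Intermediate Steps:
Z = 1/41 ≈ 0.024390
P(m, r) = 3 (P(m, r) = 2 - 1*(-1) = 2 + 1 = 3)
a(J, N) = -3*J (a(J, N) = -3*J*3/3 = -3*J)
Y(v, R) = sqrt(1/41 + R) (Y(v, R) = sqrt(R + 1/41) = sqrt(1/41 + R))
T = -2 (T = 6 - 2*4 = 6 - 8 = -2)
Y(3, a(P(4, -2), -5))*T = (sqrt(41 + 1681*(-3*3))/41)*(-2) = (sqrt(41 + 1681*(-9))/41)*(-2) = (sqrt(41 - 15129)/41)*(-2) = (sqrt(-15088)/41)*(-2) = ((4*I*sqrt(943))/41)*(-2) = (4*I*sqrt(943)/41)*(-2) = -8*I*sqrt(943)/41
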